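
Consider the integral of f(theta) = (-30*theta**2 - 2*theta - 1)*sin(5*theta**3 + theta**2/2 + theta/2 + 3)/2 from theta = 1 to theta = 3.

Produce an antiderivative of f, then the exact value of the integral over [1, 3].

The substitution u = 5*theta**3 + theta**2/2 + theta/2 + 3 works: f is exactly (dF/du)*(du/dtheta) for that inner function.
F(theta) = cos(5*theta**3 + theta**2/2 + theta/2 + 3) is an antiderivative of f.
Check: d/dtheta[cos(5*theta**3 + theta**2/2 + theta/2 + 3)] = -15*theta**2*sin(5*theta**3 + theta**2/2 + theta/2 + 3) - theta*sin(5*theta**3 + theta**2/2 + theta/2 + 3) - sin(5*theta**3 + theta**2/2 + theta/2 + 3)/2, which equals f(theta).
F(3) = cos(144); F(1) = cos(9).
Integral = F(3) - F(1) = cos(144) - cos(9).

Antiderivative: F(theta) = cos(5*theta**3 + theta**2/2 + theta/2 + 3); value = cos(144) - cos(9)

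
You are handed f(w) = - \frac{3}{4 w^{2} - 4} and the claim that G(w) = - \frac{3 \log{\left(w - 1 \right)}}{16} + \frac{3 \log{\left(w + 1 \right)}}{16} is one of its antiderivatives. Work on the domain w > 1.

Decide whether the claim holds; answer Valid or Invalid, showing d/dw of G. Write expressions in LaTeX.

Invalid: d/dw[G] - f = \frac{3}{8 w^{2} - 8}, which is not 0.

d/dw[G] = - \frac{3}{8 w^{2} - 8}
d/dw[G] - f(w) = \frac{3}{8 w^{2} - 8} != 0.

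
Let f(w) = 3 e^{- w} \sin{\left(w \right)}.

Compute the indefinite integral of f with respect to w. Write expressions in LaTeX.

A candidate is checked by its d/dw: the result must match f(w).
Check: d/dw[\frac{3 \left(- \sin{\left(w \right)} - \cos{\left(w \right)}\right) e^{- w}}{2}] = 3 e^{- w} \sin{\left(w \right)} = f(w).

F(w) = \frac{3 \left(- \sin{\left(w \right)} - \cos{\left(w \right)}\right) e^{- w}}{2} + C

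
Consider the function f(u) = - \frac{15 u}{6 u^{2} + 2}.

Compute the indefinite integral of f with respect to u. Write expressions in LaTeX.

F(u) = - \frac{5 \log{\left(3 u^{2} + 1 \right)}}{4} + C

f matches the chain-rule pattern g'(h)*h' with inner function h(u) = 3 u^{2} + 1; substituting w = h(u) collapses the integral.
Check: d/du[- \frac{5 \log{\left(3 u^{2} + 1 \right)}}{4}] = - \frac{15 u}{6 u^{2} + 2} = f(u).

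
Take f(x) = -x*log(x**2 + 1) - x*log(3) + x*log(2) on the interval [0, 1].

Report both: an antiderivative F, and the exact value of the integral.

The integrand splits into summands that can be handled one at a time.
F(x) = -x**2*log(x**2 + 1)/2 - x**2*log(3)/2 + x**2*log(2)/2 + x**2/2 - log(x**2 + 1)/2 is an antiderivative of f.
Check: d/dx[-x**2*log(x**2 + 1)/2 - x**2*log(3)/2 + x**2*log(2)/2 + x**2/2 - log(x**2 + 1)/2] = -x*log(x**2 + 1) - x*log(3) + x*log(2) = f(x).
F(1) = -log(3)/2 - log(2)/2 + 1/2; F(0) = 0.
Integral = F(1) - F(0) = -log(3)/2 - log(2)/2 + 1/2.

Antiderivative: F(x) = -x**2*log(x**2 + 1)/2 - x**2*log(3)/2 + x**2*log(2)/2 + x**2/2 - log(x**2 + 1)/2; value = -log(3)/2 - log(2)/2 + 1/2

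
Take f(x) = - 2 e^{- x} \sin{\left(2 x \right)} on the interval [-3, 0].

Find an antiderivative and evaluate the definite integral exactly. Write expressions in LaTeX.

Antiderivative: F(x) = \frac{2 e^{- x} \sin{\left(2 x \right)}}{5} + \frac{4 e^{- x} \cos{\left(2 x \right)}}{5}; value = - \frac{4 e^{3} \cos{\left(6 \right)}}{5} + \frac{2 e^{3} \sin{\left(6 \right)}}{5} + \frac{4}{5}

Check any antiderivative F(x) by computing F'(x) and comparing it with f(x).
F(x) = \frac{2 e^{- x} \sin{\left(2 x \right)}}{5} + \frac{4 e^{- x} \cos{\left(2 x \right)}}{5} is an antiderivative of f.
Check: d/dx[\frac{2 e^{- x} \sin{\left(2 x \right)}}{5} + \frac{4 e^{- x} \cos{\left(2 x \right)}}{5}] = - 2 e^{- x} \sin{\left(2 x \right)} = f(x).
F(0) = \frac{4}{5}; F(-3) = - \frac{2 e^{3} \sin{\left(6 \right)}}{5} + \frac{4 e^{3} \cos{\left(6 \right)}}{5}.
Integral = F(0) - F(-3) = - \frac{4 e^{3} \cos{\left(6 \right)}}{5} + \frac{2 e^{3} \sin{\left(6 \right)}}{5} + \frac{4}{5}.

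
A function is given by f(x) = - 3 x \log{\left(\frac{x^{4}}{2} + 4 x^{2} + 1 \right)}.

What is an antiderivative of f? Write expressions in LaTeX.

Any candidate F(x) must reproduce f(x) exactly when differentiated.
Check: d/dx[- \frac{3 x^{2} \log{\left(\frac{x^{4}}{2} + 4 x^{2} + 1 \right)}}{2} + 3 x^{2} + \left(-6 + \frac{3 \sqrt{14}}{2}\right) \log{\left(x^{2} - \sqrt{14} + 4 \right)} + \left(-6 - \frac{3 \sqrt{14}}{2}\right) \log{\left(x^{2} + \sqrt{14} + 4 \right)}] = - 3 x \log{\left(\frac{x^{4}}{2} + 4 x^{2} + 1 \right)} = f(x).

An antiderivative is F(x) = - \frac{3 x^{2} \log{\left(\frac{x^{4}}{2} + 4 x^{2} + 1 \right)}}{2} + 3 x^{2} + \left(-6 + \frac{3 \sqrt{14}}{2}\right) \log{\left(x^{2} - \sqrt{14} + 4 \right)} + \left(-6 - \frac{3 \sqrt{14}}{2}\right) \log{\left(x^{2} + \sqrt{14} + 4 \right)}.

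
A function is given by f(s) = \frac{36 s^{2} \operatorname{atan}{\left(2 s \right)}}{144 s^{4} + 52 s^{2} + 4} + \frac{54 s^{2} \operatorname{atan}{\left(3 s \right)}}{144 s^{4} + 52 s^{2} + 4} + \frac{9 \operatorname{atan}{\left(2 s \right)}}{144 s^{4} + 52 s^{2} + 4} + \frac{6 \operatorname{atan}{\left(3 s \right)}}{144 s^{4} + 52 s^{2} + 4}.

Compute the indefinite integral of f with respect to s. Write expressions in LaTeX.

Recognize the product-rule pattern: f = u'v + uv' with u = \frac{3 \operatorname{atan}{\left(2 s \right)}}{4}, v = \operatorname{atan}{\left(3 s \right)}, so integration by parts undoes it.
Check: d/ds[\frac{3 \operatorname{atan}{\left(2 s \right)} \operatorname{atan}{\left(3 s \right)}}{4}] = \frac{36 s^{2} \operatorname{atan}{\left(2 s \right)} + 54 s^{2} \operatorname{atan}{\left(3 s \right)} + 9 \operatorname{atan}{\left(2 s \right)} + 6 \operatorname{atan}{\left(3 s \right)}}{144 s^{4} + 52 s^{2} + 4}, which equals f(s).

F(s) = \frac{3 \operatorname{atan}{\left(2 s \right)} \operatorname{atan}{\left(3 s \right)}}{4} + C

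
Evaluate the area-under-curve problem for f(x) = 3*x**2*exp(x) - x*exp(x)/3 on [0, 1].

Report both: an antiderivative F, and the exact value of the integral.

f has the shape u'v + uv' for u = 3*x**2 - 19*x/3 + 19/3 and v = exp(x) — it is the derivative of the product u*v.
F(x) = (9*x**2 - 19*x + 19)*exp(x)/3 is an antiderivative of f.
Check: d/dx[(9*x**2 - 19*x + 19)*exp(x)/3] = 3*x**2*exp(x) - x*exp(x)/3 = f(x).
F(1) = 3*exp(1); F(0) = 19/3.
Integral = F(1) - F(0) = -19/3 + 3*exp(1).

Antiderivative: F(x) = (9*x**2 - 19*x + 19)*exp(x)/3; value = -19/3 + 3*exp(1)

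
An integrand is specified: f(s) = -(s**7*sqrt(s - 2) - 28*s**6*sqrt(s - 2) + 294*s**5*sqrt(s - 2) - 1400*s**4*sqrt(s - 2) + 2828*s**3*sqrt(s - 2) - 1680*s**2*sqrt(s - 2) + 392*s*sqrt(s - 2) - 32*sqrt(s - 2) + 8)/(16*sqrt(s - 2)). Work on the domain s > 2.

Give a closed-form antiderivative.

Check any antiderivative F(s) by computing F'(s) and comparing it with f(s).
Check: d/ds[-sqrt(s - 2) - 2*(-s**2/4 + 2*s - 1/2)**4] = (-s**7*sqrt(s - 2) + 28*s**6*sqrt(s - 2) - 294*s**5*sqrt(s - 2) + 1400*s**4*sqrt(s - 2) - 2828*s**3*sqrt(s - 2) + 1680*s**2*sqrt(s - 2) - 392*s*sqrt(s - 2) + 32*sqrt(s - 2) - 8)/(16*sqrt(s - 2)), which equals f(s).

An antiderivative is F(s) = -sqrt(s - 2) - 2*(-s**2/4 + 2*s - 1/2)**4.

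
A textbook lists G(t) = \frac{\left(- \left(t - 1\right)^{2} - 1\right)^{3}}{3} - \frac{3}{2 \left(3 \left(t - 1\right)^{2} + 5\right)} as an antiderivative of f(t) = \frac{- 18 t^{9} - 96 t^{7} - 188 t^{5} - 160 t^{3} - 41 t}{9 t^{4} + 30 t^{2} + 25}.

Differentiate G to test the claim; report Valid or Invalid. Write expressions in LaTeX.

d/dt[G] = \frac{- 18 t^{9} + 162 t^{8} - 744 t^{7} + 2184 t^{6} - 4472 t^{5} + 6568 t^{4} - 6912 t^{3} + 5024 t^{2} - 2295 t + 503}{9 t^{4} - 36 t^{3} + 84 t^{2} - 96 t + 64}
d/dt[G] - f(t) = \frac{810 t^{12} - 4860 t^{11} + 19332 t^{10} - 52110 t^{9} + 112698 t^{8} - 191592 t^{7} + 273048 t^{6} - 313974 t^{5} + 302611 t^{4} - 227966 t^{3} + 136754 t^{2} - 54751 t + 12575}{81 t^{8} - 324 t^{7} + 1026 t^{6} - 1944 t^{5} + 3321 t^{4} - 3780 t^{3} + 4020 t^{2} - 2400 t + 1600} != 0.

Invalid: d/dt[G] - f = \frac{810 t^{12} - 4860 t^{11} + 19332 t^{10} - 52110 t^{9} + 112698 t^{8} - 191592 t^{7} + 273048 t^{6} - 313974 t^{5} + 302611 t^{4} - 227966 t^{3} + 136754 t^{2} - 54751 t + 12575}{81 t^{8} - 324 t^{7} + 1026 t^{6} - 1944 t^{5} + 3321 t^{4} - 3780 t^{3} + 4020 t^{2} - 2400 t + 1600}, which is not 0.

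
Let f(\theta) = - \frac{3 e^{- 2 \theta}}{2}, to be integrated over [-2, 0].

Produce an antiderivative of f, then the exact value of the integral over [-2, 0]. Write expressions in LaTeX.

For F(\theta) to be correct the identity F'(\theta) - f(\theta) = 0 must hold.
F(\theta) = \frac{3 e^{- 2 \theta}}{4} is an antiderivative of f.
Check: d/d\theta[\frac{3 e^{- 2 \theta}}{4}] = - \frac{3 e^{- 2 \theta}}{2} = f(\theta).
F(0) = \frac{3}{4}; F(-2) = \frac{3 e^{4}}{4}.
Integral = F(0) - F(-2) = \frac{3}{4} - \frac{3 e^{4}}{4}.

Antiderivative: F(\theta) = \frac{3 e^{- 2 \theta}}{4}; value = \frac{3}{4} - \frac{3 e^{4}}{4}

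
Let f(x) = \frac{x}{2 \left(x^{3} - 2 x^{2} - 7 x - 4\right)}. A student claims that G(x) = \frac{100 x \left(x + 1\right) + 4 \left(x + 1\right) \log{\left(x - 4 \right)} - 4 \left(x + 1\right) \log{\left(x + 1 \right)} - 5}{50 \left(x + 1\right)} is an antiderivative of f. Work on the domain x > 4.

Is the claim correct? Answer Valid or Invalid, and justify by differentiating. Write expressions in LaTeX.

Invalid: d/dx[G] - f = 2, which is not 0.

d/dx[G] = \frac{4 x^{3} - 8 x^{2} - 27 x - 16}{2 x^{3} - 4 x^{2} - 14 x - 8}
d/dx[G] - f(x) = 2 != 0.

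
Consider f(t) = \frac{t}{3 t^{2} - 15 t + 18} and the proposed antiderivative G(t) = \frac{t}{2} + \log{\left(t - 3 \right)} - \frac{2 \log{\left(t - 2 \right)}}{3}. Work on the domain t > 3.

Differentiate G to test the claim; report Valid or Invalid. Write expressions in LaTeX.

Invalid: d/dt[G] - f = \frac{1}{2}, which is not 0.

d/dt[G] = \frac{3 t^{2} - 13 t + 18}{6 t^{2} - 30 t + 36}
d/dt[G] - f(t) = \frac{1}{2} != 0.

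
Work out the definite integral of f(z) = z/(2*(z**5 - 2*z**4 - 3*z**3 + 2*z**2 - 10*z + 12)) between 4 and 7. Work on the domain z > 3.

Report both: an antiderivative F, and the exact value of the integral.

The denominator factors as 2*(z - 3)*(z - 1)*(z + 2)*(z**2 + 2); partial fractions split f into directly integrable pieces: (5*z - 7)/(198*(z**2 + 2)) - 1/(90*(z + 2)) - 1/(36*(z - 1)) + 3/(220*(z - 3)).
F(z) = 3*log(z - 3)/220 - log(z - 1)/36 - log(z + 2)/90 + 5*log(z**2 + 2)/396 - 7*sqrt(2)*atan(sqrt(2)*z/2)/396 is an antiderivative of f.
Check: d/dz[3*log(z - 3)/220 - log(z - 1)/36 - log(z + 2)/90 + 5*log(z**2 + 2)/396 - 7*sqrt(2)*atan(sqrt(2)*z/2)/396] = z/(2*z**5 - 4*z**4 - 6*z**3 + 4*z**2 - 20*z + 24), which equals f(z).
F(7) = -log(6)/36 - 7*sqrt(2)*atan(7*sqrt(2)/2)/396 - log(9)/90 + 3*log(4)/220 + 5*log(51)/396; F(4) = -7*sqrt(2)*atan(2*sqrt(2))/396 - log(3)/36 - log(6)/90 + 5*log(18)/396.
Integral = F(7) - F(4) = -5*log(18)/396 - 7*sqrt(2)*atan(7*sqrt(2)/2)/396 - log(6)/60 - log(9)/90 + 3*log(4)/220 + log(3)/36 + 7*sqrt(2)*atan(2*sqrt(2))/396 + 5*log(51)/396.

Antiderivative: F(z) = 3*log(z - 3)/220 - log(z - 1)/36 - log(z + 2)/90 + 5*log(z**2 + 2)/396 - 7*sqrt(2)*atan(sqrt(2)*z/2)/396; value = -5*log(18)/396 - 7*sqrt(2)*atan(7*sqrt(2)/2)/396 - log(6)/60 - log(9)/90 + 3*log(4)/220 + log(3)/36 + 7*sqrt(2)*atan(2*sqrt(2))/396 + 5*log(51)/396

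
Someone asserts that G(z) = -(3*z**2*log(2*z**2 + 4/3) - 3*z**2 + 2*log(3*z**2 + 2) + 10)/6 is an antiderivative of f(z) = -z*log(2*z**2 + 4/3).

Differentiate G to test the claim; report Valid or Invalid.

Valid - the claim checks out under differentiation.

d/dz[G] = -z*log(z**2 + 2/3) - z*log(2)
This equals f(z) exactly, so the claim holds.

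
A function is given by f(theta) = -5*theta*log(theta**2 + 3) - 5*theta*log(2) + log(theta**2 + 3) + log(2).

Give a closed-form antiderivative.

The integrand splits into summands that can be handled one at a time.
Check: d/dtheta[(5*theta**2 + theta*(2 - 5*theta)*log(2*theta**2 + 6) - 4*theta - 15*log(theta**2 + 3) + 4*sqrt(3)*atan(sqrt(3)*theta/3))/2] = -5*theta*log(theta**2 + 3) - 5*theta*log(2) + log(theta**2 + 3) + log(2) = f(theta).

An antiderivative is F(theta) = (5*theta**2 + theta*(2 - 5*theta)*log(2*theta**2 + 6) - 4*theta - 15*log(theta**2 + 3) + 4*sqrt(3)*atan(sqrt(3)*theta/3))/2.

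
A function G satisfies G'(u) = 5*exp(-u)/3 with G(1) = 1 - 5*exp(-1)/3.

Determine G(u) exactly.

A candidate passes only if d/du[G] lands on the given G'(u) exactly.
A general antiderivative is -5*exp(-u)/3 + C.
The condition gives C = 1 - 5*exp(-1)/3 - (-5*exp(-1)/3) = 1.
So G(u) = 1 - 5*exp(-u)/3.
Check: d/du[1 - 5*exp(-u)/3] = 5*exp(-u)/3 = G'(u).

G(u) = 1 - 5*exp(-u)/3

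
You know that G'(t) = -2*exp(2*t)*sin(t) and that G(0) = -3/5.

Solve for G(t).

G(t) = -4*exp(2*t)*sin(t)/5 + 2*exp(2*t)*cos(t)/5 - 1

A candidate passes only if d/dt[G] lands on the given G'(t) exactly.
A general antiderivative is -4*exp(2*t)*sin(t)/5 + 2*exp(2*t)*cos(t)/5 + C.
The condition gives C = -3/5 - (2/5) = -1.
So G(t) = -4*exp(2*t)*sin(t)/5 + 2*exp(2*t)*cos(t)/5 - 1.
Check: d/dt[-4*exp(2*t)*sin(t)/5 + 2*exp(2*t)*cos(t)/5 - 1] = -2*exp(2*t)*sin(t) = G'(t).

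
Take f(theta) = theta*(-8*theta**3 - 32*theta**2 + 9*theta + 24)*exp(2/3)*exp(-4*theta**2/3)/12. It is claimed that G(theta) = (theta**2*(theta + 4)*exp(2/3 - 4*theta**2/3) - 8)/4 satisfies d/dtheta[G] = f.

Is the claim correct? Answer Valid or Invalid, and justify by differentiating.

Valid - the claim checks out under differentiation.

d/dtheta[G] = (-8*theta**4 - 32*theta**3 + 9*theta**2 + 24*theta)*exp(2/3)*exp(-4*theta**2/3)/12
This equals f(theta) exactly, so the claim holds.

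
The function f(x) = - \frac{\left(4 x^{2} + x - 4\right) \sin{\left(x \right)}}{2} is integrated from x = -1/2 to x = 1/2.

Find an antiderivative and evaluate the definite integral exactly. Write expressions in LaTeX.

For F(x) to be correct the identity F'(x) - f(x) = 0 must hold.
F(x) = 2 x^{2} \cos{\left(x \right)} - 4 x \sin{\left(x \right)} + \frac{x \cos{\left(x \right)}}{2} - \frac{\sin{\left(x \right)}}{2} - 6 \cos{\left(x \right)} is an antiderivative of f.
Check: d/dx[2 x^{2} \cos{\left(x \right)} - 4 x \sin{\left(x \right)} + \frac{x \cos{\left(x \right)}}{2} - \frac{\sin{\left(x \right)}}{2} - 6 \cos{\left(x \right)}] = - 2 x^{2} \sin{\left(x \right)} - \frac{x \sin{\left(x \right)}}{2} + 2 \sin{\left(x \right)}, which equals f(x).
F(1/2) = - \frac{21 \cos{\left(\frac{1}{2} \right)}}{4} - \frac{5 \sin{\left(\frac{1}{2} \right)}}{2}; F(-1/2) = - \frac{23 \cos{\left(\frac{1}{2} \right)}}{4} - \frac{3 \sin{\left(\frac{1}{2} \right)}}{2}.
Integral = F(1/2) - F(-1/2) = - \sin{\left(\frac{1}{2} \right)} + \frac{\cos{\left(\frac{1}{2} \right)}}{2}.

Antiderivative: F(x) = 2 x^{2} \cos{\left(x \right)} - 4 x \sin{\left(x \right)} + \frac{x \cos{\left(x \right)}}{2} - \frac{\sin{\left(x \right)}}{2} - 6 \cos{\left(x \right)}; value = - \sin{\left(\frac{1}{2} \right)} + \frac{\cos{\left(\frac{1}{2} \right)}}{2}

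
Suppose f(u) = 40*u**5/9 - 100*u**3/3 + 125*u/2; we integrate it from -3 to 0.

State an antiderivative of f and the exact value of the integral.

f matches the chain-rule pattern g'(h)*h' with inner function h(u) = 2*u**2/3 - 5/2; substituting w = h(u) collapses the integral.
F(u) = 20*u**6/27 - 25*u**4/3 + 125*u**2/4 is an antiderivative of f.
Check: d/du[20*u**6/27 - 25*u**4/3 + 125*u**2/4] = 40*u**5/9 - 100*u**3/3 + 125*u/2 = f(u).
F(0) = 0; F(-3) = 585/4.
Integral = F(0) - F(-3) = -585/4.

Antiderivative: F(u) = 20*u**6/27 - 25*u**4/3 + 125*u**2/4; value = -585/4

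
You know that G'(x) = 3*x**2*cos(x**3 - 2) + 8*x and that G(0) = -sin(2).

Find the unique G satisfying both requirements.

The integrand splits into summands that can be handled one at a time.
A general antiderivative is 4*x**2 + sin(x**3 - 2) + C.
The condition gives C = -sin(2) - (-sin(2)) = 0.
So G(x) = 4*x**2 + sin(x**3 - 2).
Check: d/dx[4*x**2 + sin(x**3 - 2)] = 3*x**2*cos(x**3 - 2) + 8*x = G'(x).

G(x) = 4*x**2 + sin(x**3 - 2)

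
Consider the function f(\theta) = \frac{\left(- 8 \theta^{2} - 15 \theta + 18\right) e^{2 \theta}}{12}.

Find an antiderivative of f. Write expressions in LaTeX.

Recognize the product-rule pattern: f = u'v + uv' with u = - \frac{\theta^{2}}{3} - \frac{7 \theta}{24} + \frac{43}{48}, v = e^{2 \theta}, so integration by parts undoes it.
Check: d/d\theta[- \frac{\left(16 \theta^{2} + 14 \theta - 43\right) e^{2 \theta}}{48}] = - \frac{2 \theta^{2} e^{2 \theta}}{3} - \frac{5 \theta e^{2 \theta}}{4} + \frac{3 e^{2 \theta}}{2}, which equals f(\theta).

An antiderivative is F(\theta) = - \frac{\left(16 \theta^{2} + 14 \theta - 43\right) e^{2 \theta}}{48}.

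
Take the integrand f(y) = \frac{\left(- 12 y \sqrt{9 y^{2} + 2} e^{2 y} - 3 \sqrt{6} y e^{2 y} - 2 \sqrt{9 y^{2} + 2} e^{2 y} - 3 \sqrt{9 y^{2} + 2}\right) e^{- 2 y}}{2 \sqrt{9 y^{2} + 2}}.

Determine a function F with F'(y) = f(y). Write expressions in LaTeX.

An antiderivative is F(y) = - \frac{\left(36 y^{2} e^{2 y} + 12 y e^{2 y} + 2 \sqrt{6} \sqrt{9 y^{2} + 2} e^{2 y} + 24 e^{2 y} - 9\right) e^{- 2 y}}{12}.

Differentiate the proposed F(y) back; it has to land on f(y) exactly.
Check: d/dy[- \frac{\left(36 y^{2} e^{2 y} + 12 y e^{2 y} + 2 \sqrt{6} \sqrt{9 y^{2} + 2} e^{2 y} + 24 e^{2 y} - 9\right) e^{- 2 y}}{12}] = \frac{\left(- 12 y \sqrt{9 y^{2} + 2} e^{2 y} - 3 \sqrt{6} y e^{2 y} - 2 \sqrt{9 y^{2} + 2} e^{2 y} - 3 \sqrt{9 y^{2} + 2}\right) e^{- 2 y}}{2 \sqrt{9 y^{2} + 2}} = f(y).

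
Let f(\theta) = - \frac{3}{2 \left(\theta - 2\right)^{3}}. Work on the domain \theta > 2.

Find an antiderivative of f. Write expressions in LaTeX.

For F(\theta) to be correct the identity F'(\theta) - f(\theta) = 0 must hold.
Check: d/d\theta[\frac{3}{4 \left(\theta - 2\right)^{2}}] = - \frac{3}{2 \theta^{3} - 12 \theta^{2} + 24 \theta - 16}, which equals f(\theta).

An antiderivative is F(\theta) = \frac{3}{4 \left(\theta - 2\right)^{2}}.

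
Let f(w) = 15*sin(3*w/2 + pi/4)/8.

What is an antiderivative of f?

Recover f(w) by differentiating a candidate F(w); any mismatch rules it out.
Check: d/dw[-5*cos(3*w/2 + pi/4)/4] = 15*sin(3*w/2 + pi/4)/8 = f(w).

An antiderivative is F(w) = -5*cos(3*w/2 + pi/4)/4.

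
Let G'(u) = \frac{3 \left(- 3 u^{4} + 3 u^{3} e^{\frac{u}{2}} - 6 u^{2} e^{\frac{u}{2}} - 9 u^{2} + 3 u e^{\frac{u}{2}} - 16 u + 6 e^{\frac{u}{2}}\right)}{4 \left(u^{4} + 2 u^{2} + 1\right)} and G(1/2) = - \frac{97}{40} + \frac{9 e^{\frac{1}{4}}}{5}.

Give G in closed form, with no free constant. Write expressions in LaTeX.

Recover the given G'(u) by differentiating a candidate G(u); any mismatch rules it out.
A general antiderivative is - \frac{3 u \left(\frac{3 u^{2}}{4} + 2 u - \frac{3 e^{\frac{u}{2}}}{2}\right)}{2 \left(\frac{u^{2}}{2} + \frac{1}{2}\right)} + C.
The condition gives C = - \frac{97}{40} + \frac{9 e^{\frac{1}{4}}}{5} - (- \frac{57}{40} + \frac{9 e^{\frac{1}{4}}}{5}) = -1.
So G(u) = \frac{- 4 u^{2} - 3 u \left(3 u^{2} + 8 u - 6 e^{\frac{u}{2}}\right) - 4}{4 \left(u^{2} + 1\right)}.
Check: d/du[\frac{- 4 u^{2} - 3 u \left(3 u^{2} + 8 u - 6 e^{\frac{u}{2}}\right) - 4}{4 \left(u^{2} + 1\right)}] = \frac{- 9 u^{4} + 9 u^{3} e^{\frac{u}{2}} - 18 u^{2} e^{\frac{u}{2}} - 27 u^{2} + 9 u e^{\frac{u}{2}} - 48 u + 18 e^{\frac{u}{2}}}{4 u^{4} + 8 u^{2} + 4}, which equals G'(u).

G(u) = \frac{- 4 u^{2} - 3 u \left(3 u^{2} + 8 u - 6 e^{\frac{u}{2}}\right) - 4}{4 \left(u^{2} + 1\right)}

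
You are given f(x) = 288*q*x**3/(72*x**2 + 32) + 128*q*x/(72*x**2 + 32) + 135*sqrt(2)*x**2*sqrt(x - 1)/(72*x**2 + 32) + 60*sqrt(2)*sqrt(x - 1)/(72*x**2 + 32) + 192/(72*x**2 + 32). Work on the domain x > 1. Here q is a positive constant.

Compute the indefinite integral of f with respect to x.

F(x) = 2*q*x**2 + 5*(x/2 - 1/2)**(3/2) + 4*atan(3*x/2) + C

The integrand splits into summands that can be handled one at a time.
Check: d/dx[2*q*x**2 + 5*(x/2 - 1/2)**(3/2) + 4*atan(3*x/2)] = (288*q*x**3 + 128*q*x + 135*sqrt(2)*x**2*sqrt(x - 1) + 60*sqrt(2)*sqrt(x - 1) + 192)/(72*x**2 + 32), which equals f(x).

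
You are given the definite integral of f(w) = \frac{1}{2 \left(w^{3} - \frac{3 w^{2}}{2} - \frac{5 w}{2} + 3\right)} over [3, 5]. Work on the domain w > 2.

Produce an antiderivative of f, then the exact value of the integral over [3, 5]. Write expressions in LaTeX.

The denominator factors as \left(w - 2\right) \left(w - 1\right) \left(2 w + 3\right); partial fractions split f into directly integrable pieces: \frac{4}{35 \left(2 w + 3\right)} - \frac{1}{5 \left(w - 1\right)} + \frac{1}{7 \left(w - 2\right)}.
F(w) = \frac{\log{\left(w - 2 \right)}}{7} - \frac{\log{\left(w - 1 \right)}}{5} + \frac{2 \log{\left(w + \frac{3}{2} \right)}}{35} is an antiderivative of f.
Check: d/dw[\frac{\log{\left(w - 2 \right)}}{7} - \frac{\log{\left(w - 1 \right)}}{5} + \frac{2 \log{\left(w + \frac{3}{2} \right)}}{35}] = \frac{1}{2 w^{3} - 3 w^{2} - 5 w + 6}, which equals f(w).
F(5) = - \frac{\log{\left(4 \right)}}{5} + \frac{2 \log{\left(\frac{13}{2} \right)}}{35} + \frac{\log{\left(3 \right)}}{7}; F(3) = - \frac{\log{\left(2 \right)}}{5} + \frac{2 \log{\left(\frac{9}{2} \right)}}{35}.
Integral = F(5) - F(3) = - \frac{\log{\left(4 \right)}}{5} - \frac{2 \log{\left(\frac{9}{2} \right)}}{35} + \frac{2 \log{\left(\frac{13}{2} \right)}}{35} + \frac{\log{\left(2 \right)}}{5} + \frac{\log{\left(3 \right)}}{7}.

Antiderivative: F(w) = \frac{\log{\left(w - 2 \right)}}{7} - \frac{\log{\left(w - 1 \right)}}{5} + \frac{2 \log{\left(w + \frac{3}{2} \right)}}{35}; value = - \frac{\log{\left(4 \right)}}{5} - \frac{2 \log{\left(\frac{9}{2} \right)}}{35} + \frac{2 \log{\left(\frac{13}{2} \right)}}{35} + \frac{\log{\left(2 \right)}}{5} + \frac{\log{\left(3 \right)}}{7}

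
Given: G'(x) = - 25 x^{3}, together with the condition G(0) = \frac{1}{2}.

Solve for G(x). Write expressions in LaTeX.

Any candidate G(x) must reproduce the stated G'(x) exactly.
A general antiderivative is - \frac{25 x^{4}}{4} + C.
The condition gives C = \frac{1}{2} - (0) = \frac{1}{2}.
So G(x) = \frac{2 - 25 x^{4}}{4}.
Check: d/dx[\frac{2 - 25 x^{4}}{4}] = - 25 x^{3} = G'(x).

G(x) = \frac{2 - 25 x^{4}}{4}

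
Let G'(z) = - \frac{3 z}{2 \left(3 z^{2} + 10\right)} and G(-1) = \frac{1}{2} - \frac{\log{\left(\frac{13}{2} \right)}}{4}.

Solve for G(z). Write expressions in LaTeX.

G'(z) matches the chain-rule pattern g'(h)*h' with inner function h(z) = \frac{3 z^{2}}{2} + 5; substituting u = h(z) collapses the integral.
A general antiderivative is - \frac{\log{\left(\frac{3 z^{2}}{2} + 5 \right)}}{4} + C.
The condition gives C = \frac{1}{2} - \frac{\log{\left(\frac{13}{2} \right)}}{4} - (- \frac{\log{\left(\frac{13}{2} \right)}}{4}) = \frac{1}{2}.
So G(z) = \frac{1}{2} - \frac{\log{\left(\frac{3 z^{2}}{2} + 5 \right)}}{4}.
Check: d/dz[\frac{1}{2} - \frac{\log{\left(\frac{3 z^{2}}{2} + 5 \right)}}{4}] = - \frac{3 z}{6 z^{2} + 20}, which equals G'(z).

G(z) = \frac{1}{2} - \frac{\log{\left(\frac{3 z^{2}}{2} + 5 \right)}}{4}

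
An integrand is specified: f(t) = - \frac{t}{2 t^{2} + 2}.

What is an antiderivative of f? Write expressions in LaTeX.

An antiderivative is F(t) = - \frac{\log{\left(2 t^{2} + 2 \right)}}{4}.

f matches the chain-rule pattern g'(h)*h' with inner function h(t) = 2 t^{2} + 2; substituting u = h(t) collapses the integral.
Check: d/dt[- \frac{\log{\left(2 t^{2} + 2 \right)}}{4}] = - \frac{t}{2 t^{2} + 2} = f(t).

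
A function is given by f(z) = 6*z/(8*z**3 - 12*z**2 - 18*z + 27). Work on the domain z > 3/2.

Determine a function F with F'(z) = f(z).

An antiderivative is F(z) = ((2*z - 3)*log(z - 3/2) - (2*z - 3)*log(z + 3/2) - 6)/(8*(2*z - 3)).

The denominator factors as (2*z - 3)**2*(2*z + 3); partial fractions split f into directly integrable pieces: -1/(4*(2*z + 3)) + 1/(4*(2*z - 3)) + 3/(2*(2*z - 3)**2).
Check: d/dz[((2*z - 3)*log(z - 3/2) - (2*z - 3)*log(z + 3/2) - 6)/(8*(2*z - 3))] = 6*z/(8*z**3 - 12*z**2 - 18*z + 27) = f(z).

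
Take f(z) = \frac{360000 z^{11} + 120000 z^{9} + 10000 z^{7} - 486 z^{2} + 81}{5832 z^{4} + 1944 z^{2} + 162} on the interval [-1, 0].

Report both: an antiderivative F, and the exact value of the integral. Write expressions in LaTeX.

Any candidate F(z) must reproduce f(z) exactly when differentiated.
F(z) = \frac{625 z^{8}}{81} + \frac{z}{12 z^{2} + 2} is an antiderivative of f.
Check: d/dz[\frac{625 z^{8}}{81} + \frac{z}{12 z^{2} + 2}] = \frac{360000 z^{11} + 120000 z^{9} + 10000 z^{7} - 486 z^{2} + 81}{5832 z^{4} + 1944 z^{2} + 162} = f(z).
F(0) = 0; F(-1) = \frac{8669}{1134}.
Integral = F(0) - F(-1) = - \frac{8669}{1134}.

Antiderivative: F(z) = \frac{625 z^{8}}{81} + \frac{z}{12 z^{2} + 2}; value = - \frac{8669}{1134}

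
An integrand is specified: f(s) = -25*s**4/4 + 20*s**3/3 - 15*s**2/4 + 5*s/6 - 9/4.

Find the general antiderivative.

F(s) = -5*s**5/4 + 5*s**4/3 - 5*s**3/4 + 5*s**2/12 - 9*s/4 + C

The integrand splits into summands that can be handled one at a time.
Check: d/ds[-5*s**5/4 + 5*s**4/3 - 5*s**3/4 + 5*s**2/12 - 9*s/4] = -25*s**4/4 + 20*s**3/3 - 15*s**2/4 + 5*s/6 - 9/4 = f(s).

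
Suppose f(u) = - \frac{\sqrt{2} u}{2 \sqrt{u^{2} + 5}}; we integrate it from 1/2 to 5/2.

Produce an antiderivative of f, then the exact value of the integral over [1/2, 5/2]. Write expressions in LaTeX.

f matches the chain-rule pattern g'(h)*h' with inner function h(u) = \frac{u^{2}}{2} + \frac{5}{2}; substituting w = h(u) collapses the integral.
F(u) = - \frac{\sqrt{2} \sqrt{u^{2} + 5}}{2} is an antiderivative of f.
Check: d/du[- \frac{\sqrt{2} \sqrt{u^{2} + 5}}{2}] = - \frac{\sqrt{2} u}{2 \sqrt{u^{2} + 5}} = f(u).
F(5/2) = - \frac{3 \sqrt{10}}{4}; F(1/2) = - \frac{\sqrt{42}}{4}.
Integral = F(5/2) - F(1/2) = - \frac{3 \sqrt{10}}{4} + \frac{\sqrt{42}}{4}.

Antiderivative: F(u) = - \frac{\sqrt{2} \sqrt{u^{2} + 5}}{2}; value = - \frac{3 \sqrt{10}}{4} + \frac{\sqrt{42}}{4}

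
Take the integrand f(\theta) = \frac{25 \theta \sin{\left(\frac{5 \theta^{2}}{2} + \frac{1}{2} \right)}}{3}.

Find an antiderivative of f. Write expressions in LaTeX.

An antiderivative is F(\theta) = - \frac{5 \cos{\left(\frac{5 \theta^{2}}{2} + \frac{1}{2} \right)}}{3}.

f matches the chain-rule pattern g'(h)*h' with inner function h(\theta) = \frac{5 \theta^{2}}{2} + \frac{1}{2}; substituting u = h(\theta) collapses the integral.
Check: d/d\theta[- \frac{5 \cos{\left(\frac{5 \theta^{2}}{2} + \frac{1}{2} \right)}}{3}] = \frac{25 \theta \sin{\left(\frac{5 \theta^{2}}{2} + \frac{1}{2} \right)}}{3} = f(\theta).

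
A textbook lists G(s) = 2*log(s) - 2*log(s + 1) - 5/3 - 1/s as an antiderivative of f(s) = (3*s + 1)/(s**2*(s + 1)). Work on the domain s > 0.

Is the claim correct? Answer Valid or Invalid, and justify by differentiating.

Valid. The derivative of G reproduces f.

d/ds[G] = (3*s + 1)/(s**3 + s**2)
This equals f(s) exactly, so the claim holds.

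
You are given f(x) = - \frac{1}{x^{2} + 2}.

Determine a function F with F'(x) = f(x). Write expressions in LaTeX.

Recover f(x) by differentiating a candidate F(x); any mismatch rules it out.
Check: d/dx[- \frac{\sqrt{2} \operatorname{atan}{\left(\frac{\sqrt{2} x}{2} \right)}}{2}] = - \frac{1}{x^{2} + 2} = f(x).

An antiderivative is F(x) = - \frac{\sqrt{2} \operatorname{atan}{\left(\frac{\sqrt{2} x}{2} \right)}}{2}.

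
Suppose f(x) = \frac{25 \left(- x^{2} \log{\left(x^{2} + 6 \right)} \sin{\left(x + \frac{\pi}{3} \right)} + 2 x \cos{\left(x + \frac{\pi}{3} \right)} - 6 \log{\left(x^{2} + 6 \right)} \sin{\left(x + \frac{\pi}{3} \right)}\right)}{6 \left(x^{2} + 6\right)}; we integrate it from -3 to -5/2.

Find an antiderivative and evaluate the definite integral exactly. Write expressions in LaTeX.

Antiderivative: F(x) = \frac{25 \log{\left(x^{2} + 6 \right)} \cos{\left(x + \frac{\pi}{3} \right)}}{6}; value = \frac{25 \log{\left(\frac{49}{4} \right)} \sin{\left(\frac{\pi}{6} + \frac{5}{2} \right)}}{6} - \frac{25 \log{\left(15 \right)} \sin{\left(\frac{\pi}{6} + 3 \right)}}{6}

f has the shape u'v + uv' for u = \frac{25 \cos{\left(x + \frac{\pi}{3} \right)}}{6} and v = \log{\left(x^{2} + 6 \right)} — it is the derivative of the product u*v.
F(x) = \frac{25 \log{\left(x^{2} + 6 \right)} \cos{\left(x + \frac{\pi}{3} \right)}}{6} is an antiderivative of f.
Check: d/dx[\frac{25 \log{\left(x^{2} + 6 \right)} \cos{\left(x + \frac{\pi}{3} \right)}}{6}] = \frac{- 25 x^{2} \log{\left(x^{2} + 6 \right)} \sin{\left(x + \frac{\pi}{3} \right)} + 50 x \cos{\left(x + \frac{\pi}{3} \right)} - 150 \log{\left(x^{2} + 6 \right)} \sin{\left(x + \frac{\pi}{3} \right)}}{6 x^{2} + 36}, which equals f(x).
F(-5/2) = \frac{25 \log{\left(\frac{49}{4} \right)} \sin{\left(\frac{\pi}{6} + \frac{5}{2} \right)}}{6}; F(-3) = \frac{25 \log{\left(15 \right)} \sin{\left(\frac{\pi}{6} + 3 \right)}}{6}.
Integral = F(-5/2) - F(-3) = \frac{25 \log{\left(\frac{49}{4} \right)} \sin{\left(\frac{\pi}{6} + \frac{5}{2} \right)}}{6} - \frac{25 \log{\left(15 \right)} \sin{\left(\frac{\pi}{6} + 3 \right)}}{6}.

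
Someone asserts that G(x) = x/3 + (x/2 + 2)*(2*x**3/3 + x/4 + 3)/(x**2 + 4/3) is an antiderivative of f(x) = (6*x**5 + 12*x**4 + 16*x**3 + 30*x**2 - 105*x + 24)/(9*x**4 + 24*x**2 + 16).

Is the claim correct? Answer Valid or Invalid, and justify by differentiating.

d/dx[G] = (18*x**5 + 45*x**4 + 48*x**3 + 114*x**2 - 315*x + 88)/(27*x**4 + 72*x**2 + 48)
d/dx[G] - f(x) = 1/3 != 0.

Invalid: d/dx[G] - f = 1/3, which is not 0.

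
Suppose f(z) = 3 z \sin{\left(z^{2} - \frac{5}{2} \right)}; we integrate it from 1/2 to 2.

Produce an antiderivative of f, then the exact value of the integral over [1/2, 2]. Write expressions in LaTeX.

Antiderivative: F(z) = - \frac{3 \cos{\left(z^{2} - \frac{5}{2} \right)}}{2}; value = \frac{3 \cos{\left(\frac{9}{4} \right)}}{2} - \frac{3 \cos{\left(\frac{3}{2} \right)}}{2}

f matches the chain-rule pattern g'(h)*h' with inner function h(z) = z^{2} - \frac{5}{2}; substituting u = h(z) collapses the integral.
F(z) = - \frac{3 \cos{\left(z^{2} - \frac{5}{2} \right)}}{2} is an antiderivative of f.
Check: d/dz[- \frac{3 \cos{\left(z^{2} - \frac{5}{2} \right)}}{2}] = 3 z \sin{\left(z^{2} - \frac{5}{2} \right)} = f(z).
F(2) = - \frac{3 \cos{\left(\frac{3}{2} \right)}}{2}; F(1/2) = - \frac{3 \cos{\left(\frac{9}{4} \right)}}{2}.
Integral = F(2) - F(1/2) = \frac{3 \cos{\left(\frac{9}{4} \right)}}{2} - \frac{3 \cos{\left(\frac{3}{2} \right)}}{2}.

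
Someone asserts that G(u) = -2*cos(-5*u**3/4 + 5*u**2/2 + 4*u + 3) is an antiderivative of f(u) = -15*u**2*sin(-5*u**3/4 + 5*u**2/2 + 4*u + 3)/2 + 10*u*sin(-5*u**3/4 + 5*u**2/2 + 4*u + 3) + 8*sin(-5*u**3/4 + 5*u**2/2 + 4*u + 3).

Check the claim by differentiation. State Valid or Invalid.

Valid - the claim checks out under differentiation.

d/du[G] = -15*u**2*sin(-5*u**3/4 + 5*u**2/2 + 4*u + 3)/2 + 10*u*sin(-5*u**3/4 + 5*u**2/2 + 4*u + 3) + 8*sin(-5*u**3/4 + 5*u**2/2 + 4*u + 3)
This equals f(u) exactly, so the claim holds.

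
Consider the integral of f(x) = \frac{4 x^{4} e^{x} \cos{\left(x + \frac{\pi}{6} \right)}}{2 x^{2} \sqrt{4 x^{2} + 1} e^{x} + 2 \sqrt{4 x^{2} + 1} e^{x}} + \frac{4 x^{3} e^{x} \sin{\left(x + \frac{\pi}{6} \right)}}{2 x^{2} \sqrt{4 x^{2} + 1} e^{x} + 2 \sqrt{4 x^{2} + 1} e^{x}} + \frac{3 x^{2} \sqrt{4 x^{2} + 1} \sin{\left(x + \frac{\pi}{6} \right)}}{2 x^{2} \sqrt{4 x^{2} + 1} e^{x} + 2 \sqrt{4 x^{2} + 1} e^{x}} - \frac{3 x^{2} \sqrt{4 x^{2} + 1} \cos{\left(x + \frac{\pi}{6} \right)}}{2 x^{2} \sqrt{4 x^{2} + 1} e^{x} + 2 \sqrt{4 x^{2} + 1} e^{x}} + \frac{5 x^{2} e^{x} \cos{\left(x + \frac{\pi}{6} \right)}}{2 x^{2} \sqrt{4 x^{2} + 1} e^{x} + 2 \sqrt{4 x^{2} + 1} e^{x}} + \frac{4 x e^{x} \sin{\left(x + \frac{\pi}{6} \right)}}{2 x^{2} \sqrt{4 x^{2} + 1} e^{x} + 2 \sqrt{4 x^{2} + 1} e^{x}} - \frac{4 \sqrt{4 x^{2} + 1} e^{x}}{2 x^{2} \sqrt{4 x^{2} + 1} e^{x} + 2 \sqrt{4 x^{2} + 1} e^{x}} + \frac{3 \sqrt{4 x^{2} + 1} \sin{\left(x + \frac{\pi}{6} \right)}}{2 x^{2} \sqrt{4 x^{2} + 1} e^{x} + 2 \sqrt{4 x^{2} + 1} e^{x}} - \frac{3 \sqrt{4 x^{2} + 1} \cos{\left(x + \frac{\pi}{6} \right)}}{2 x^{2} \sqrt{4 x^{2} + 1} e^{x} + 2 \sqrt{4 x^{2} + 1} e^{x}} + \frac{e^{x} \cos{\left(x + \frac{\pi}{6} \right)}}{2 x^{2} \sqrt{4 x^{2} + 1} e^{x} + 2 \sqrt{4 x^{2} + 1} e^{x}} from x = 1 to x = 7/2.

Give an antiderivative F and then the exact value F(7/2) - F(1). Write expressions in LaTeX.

The integrand splits into summands that can be handled one at a time.
F(x) = \frac{\left(\sqrt{4 x^{2} + 1} e^{x} \sin{\left(x + \frac{\pi}{6} \right)} - 4 e^{x} \operatorname{atan}{\left(x \right)} - 3 \sin{\left(x + \frac{\pi}{6} \right)}\right) e^{- x}}{2} is an antiderivative of f.
Check: d/dx[\frac{\left(\sqrt{4 x^{2} + 1} e^{x} \sin{\left(x + \frac{\pi}{6} \right)} - 4 e^{x} \operatorname{atan}{\left(x \right)} - 3 \sin{\left(x + \frac{\pi}{6} \right)}\right) e^{- x}}{2}] = \frac{4 x^{4} e^{x} \cos{\left(x + \frac{\pi}{6} \right)} + 4 x^{3} e^{x} \sin{\left(x + \frac{\pi}{6} \right)} + 3 x^{2} \sqrt{4 x^{2} + 1} \sin{\left(x + \frac{\pi}{6} \right)} - 3 x^{2} \sqrt{4 x^{2} + 1} \cos{\left(x + \frac{\pi}{6} \right)} + 5 x^{2} e^{x} \cos{\left(x + \frac{\pi}{6} \right)} + 4 x e^{x} \sin{\left(x + \frac{\pi}{6} \right)} - 4 \sqrt{4 x^{2} + 1} e^{x} + 3 \sqrt{4 x^{2} + 1} \sin{\left(x + \frac{\pi}{6} \right)} - 3 \sqrt{4 x^{2} + 1} \cos{\left(x + \frac{\pi}{6} \right)} + e^{x} \cos{\left(x + \frac{\pi}{6} \right)}}{2 x^{2} \sqrt{4 x^{2} + 1} e^{x} + 2 \sqrt{4 x^{2} + 1} e^{x}}, which equals f(x).
F(7/2) = \frac{5 \sqrt{2} \sin{\left(\frac{\pi}{6} + \frac{7}{2} \right)}}{2} - 2 \operatorname{atan}{\left(\frac{7}{2} \right)} - \frac{3 \sin{\left(\frac{\pi}{6} + \frac{7}{2} \right)}}{2 e^{\frac{7}{2}}}; F(1) = - \frac{\pi}{2} - \frac{3 \sin{\left(\frac{\pi}{6} + 1 \right)}}{2 e} + \frac{\sqrt{5} \sin{\left(\frac{\pi}{6} + 1 \right)}}{2}.
Integral = F(7/2) - F(1) = \frac{5 \sqrt{2} \sin{\left(\frac{\pi}{6} + \frac{7}{2} \right)}}{2} - 2 \operatorname{atan}{\left(\frac{7}{2} \right)} - \frac{\sqrt{5} \sin{\left(\frac{\pi}{6} + 1 \right)}}{2} - \frac{3 \sin{\left(\frac{\pi}{6} + \frac{7}{2} \right)}}{2 e^{\frac{7}{2}}} + \frac{3 \sin{\left(\frac{\pi}{6} + 1 \right)}}{2 e} + \frac{\pi}{2}.

Antiderivative: F(x) = \frac{\left(\sqrt{4 x^{2} + 1} e^{x} \sin{\left(x + \frac{\pi}{6} \right)} - 4 e^{x} \operatorname{atan}{\left(x \right)} - 3 \sin{\left(x + \frac{\pi}{6} \right)}\right) e^{- x}}{2}; value = \frac{5 \sqrt{2} \sin{\left(\frac{\pi}{6} + \frac{7}{2} \right)}}{2} - 2 \operatorname{atan}{\left(\frac{7}{2} \right)} - \frac{\sqrt{5} \sin{\left(\frac{\pi}{6} + 1 \right)}}{2} - \frac{3 \sin{\left(\frac{\pi}{6} + \frac{7}{2} \right)}}{2 e^{\frac{7}{2}}} + \frac{3 \sin{\left(\frac{\pi}{6} + 1 \right)}}{2 e} + \frac{\pi}{2}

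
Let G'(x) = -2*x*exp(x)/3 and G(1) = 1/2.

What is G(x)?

G(x) = -(4*x*exp(x) - 4*exp(x) - 3)/6

Recognize the product-rule pattern: G'(x) = u'v + uv' with u = 2/3 - 2*x/3, v = exp(x), so integration by parts undoes it.
A general antiderivative is (2 - 2*x)*exp(x)/3 + C.
The condition gives C = 1/2 - (0) = 1/2.
So G(x) = -(4*x*exp(x) - 4*exp(x) - 3)/6.
Check: d/dx[-(4*x*exp(x) - 4*exp(x) - 3)/6] = -2*x*exp(x)/3 = G'(x).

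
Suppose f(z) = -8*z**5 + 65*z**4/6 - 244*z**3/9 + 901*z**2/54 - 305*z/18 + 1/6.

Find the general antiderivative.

The integrand splits into summands that can be handled one at a time.
Check: d/dz[-4*z**6/3 + 13*z**5/6 - 61*z**4/9 + 901*z**3/162 - 305*z**2/36 + z/6] = -8*z**5 + 65*z**4/6 - 244*z**3/9 + 901*z**2/54 - 305*z/18 + 1/6 = f(z).

F(z) = -4*z**6/3 + 13*z**5/6 - 61*z**4/9 + 901*z**3/162 - 305*z**2/36 + z/6 + C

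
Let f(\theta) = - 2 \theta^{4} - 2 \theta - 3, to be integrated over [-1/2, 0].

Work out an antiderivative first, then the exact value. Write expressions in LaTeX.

Integrate term by term and add the pieces.
F(\theta) = - \frac{\theta \left(2 \theta^{4} + 5 \theta + 15\right)}{5} is an antiderivative of f.
Check: d/d\theta[- \frac{\theta \left(2 \theta^{4} + 5 \theta + 15\right)}{5}] = - 2 \theta^{4} - 2 \theta - 3 = f(\theta).
F(0) = 0; F(-1/2) = \frac{101}{80}.
Integral = F(0) - F(-1/2) = - \frac{101}{80}.

Antiderivative: F(\theta) = - \frac{\theta \left(2 \theta^{4} + 5 \theta + 15\right)}{5}; value = - \frac{101}{80}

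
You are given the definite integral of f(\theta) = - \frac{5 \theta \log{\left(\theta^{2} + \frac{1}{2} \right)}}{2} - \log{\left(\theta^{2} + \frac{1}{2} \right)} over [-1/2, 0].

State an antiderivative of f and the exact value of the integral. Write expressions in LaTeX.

Antiderivative: F(\theta) = - \frac{5 \theta^{2} \log{\left(\theta^{2} + \frac{1}{2} \right)}}{4} + \frac{5 \theta^{2}}{4} - \theta \log{\left(\theta^{2} + \frac{1}{2} \right)} + 2 \theta - \frac{5 \log{\left(\theta^{2} + \frac{1}{2} \right)}}{8} - \sqrt{2} \operatorname{atan}{\left(\sqrt{2} \theta \right)}; value = - \sqrt{2} \operatorname{atan}{\left(\frac{\sqrt{2}}{2} \right)} + \frac{7 \log{\left(\frac{3}{4} \right)}}{16} + \frac{5 \log{\left(2 \right)}}{8} + \frac{11}{16}

The integrand splits into summands that can be handled one at a time.
F(\theta) = - \frac{5 \theta^{2} \log{\left(\theta^{2} + \frac{1}{2} \right)}}{4} + \frac{5 \theta^{2}}{4} - \theta \log{\left(\theta^{2} + \frac{1}{2} \right)} + 2 \theta - \frac{5 \log{\left(\theta^{2} + \frac{1}{2} \right)}}{8} - \sqrt{2} \operatorname{atan}{\left(\sqrt{2} \theta \right)} is an antiderivative of f.
Check: d/d\theta[- \frac{5 \theta^{2} \log{\left(\theta^{2} + \frac{1}{2} \right)}}{4} + \frac{5 \theta^{2}}{4} - \theta \log{\left(\theta^{2} + \frac{1}{2} \right)} + 2 \theta - \frac{5 \log{\left(\theta^{2} + \frac{1}{2} \right)}}{8} - \sqrt{2} \operatorname{atan}{\left(\sqrt{2} \theta \right)}] = - \frac{5 \theta \log{\left(\theta^{2} + \frac{1}{2} \right)}}{2} - \log{\left(\theta^{2} + \frac{1}{2} \right)} = f(\theta).
F(0) = \frac{5 \log{\left(2 \right)}}{8}; F(-1/2) = - \frac{11}{16} - \frac{7 \log{\left(\frac{3}{4} \right)}}{16} + \sqrt{2} \operatorname{atan}{\left(\frac{\sqrt{2}}{2} \right)}.
Integral = F(0) - F(-1/2) = - \sqrt{2} \operatorname{atan}{\left(\frac{\sqrt{2}}{2} \right)} + \frac{7 \log{\left(\frac{3}{4} \right)}}{16} + \frac{5 \log{\left(2 \right)}}{8} + \frac{11}{16}.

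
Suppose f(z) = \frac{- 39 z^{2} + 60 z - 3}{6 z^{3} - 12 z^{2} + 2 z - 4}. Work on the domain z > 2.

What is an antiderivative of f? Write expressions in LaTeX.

An antiderivative is F(z) = - \frac{3 \log{\left(2 z - 4 \right)} + 5 \log{\left(z^{2} + \frac{1}{3} \right)}}{2}.

Since d/dz undoes antidifferentiation here, F'(z) = f(z) is required of F(z).
Check: d/dz[- \frac{3 \log{\left(2 z - 4 \right)} + 5 \log{\left(z^{2} + \frac{1}{3} \right)}}{2}] = \frac{- 39 z^{2} + 60 z - 3}{6 z^{3} - 12 z^{2} + 2 z - 4} = f(z).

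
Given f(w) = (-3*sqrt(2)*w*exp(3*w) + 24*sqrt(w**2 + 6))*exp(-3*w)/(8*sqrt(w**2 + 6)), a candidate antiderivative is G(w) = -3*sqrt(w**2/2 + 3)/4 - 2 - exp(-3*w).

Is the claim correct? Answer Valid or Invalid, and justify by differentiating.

Valid: G'(w) = f(w).

d/dw[G] = (-3*sqrt(2)*w*exp(3*w) + 24*sqrt(w**2 + 6))*exp(-3*w)/(8*sqrt(w**2 + 6))
This equals f(w) exactly, so the claim holds.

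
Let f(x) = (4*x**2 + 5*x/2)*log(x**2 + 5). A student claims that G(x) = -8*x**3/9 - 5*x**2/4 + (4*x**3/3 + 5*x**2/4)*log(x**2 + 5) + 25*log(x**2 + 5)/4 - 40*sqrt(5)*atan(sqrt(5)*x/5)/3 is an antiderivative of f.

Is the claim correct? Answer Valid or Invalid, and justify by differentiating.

d/dx[G] = 4*x**2*log(x**2 + 5) + 5*x*log(x**2 + 5)/2 - 40/3
d/dx[G] - f(x) = -40/3 != 0.

Invalid: d/dx[G] - f = -40/3, which is not 0.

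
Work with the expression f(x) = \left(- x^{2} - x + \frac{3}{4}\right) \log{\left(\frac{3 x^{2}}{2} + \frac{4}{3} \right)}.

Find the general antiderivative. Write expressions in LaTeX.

A candidate is checked by its d/dx: the result must match f(x).
Check: d/dx[- \frac{108 x^{3} \log{\left(\frac{3 x^{2}}{2} + \frac{4}{3} \right)} - 72 x^{3} + 162 x^{2} \log{\left(\frac{3 x^{2}}{2} + \frac{4}{3} \right)} - 162 x^{2} - 243 x \log{\left(\frac{3 x^{2}}{2} + \frac{4}{3} \right)} + 678 x + 144 \log{\left(x^{2} + \frac{8}{9} \right)} - 452 \sqrt{2} \operatorname{atan}{\left(\frac{3 \sqrt{2} x}{4} \right)}}{324}] = - x^{2} \log{\left(9 x^{2} + 8 \right)} + x^{2} \log{\left(6 \right)} - x \log{\left(9 x^{2} + 8 \right)} + x \log{\left(6 \right)} + \frac{3 \log{\left(9 x^{2} + 8 \right)}}{4} - \frac{3 \log{\left(6 \right)}}{4}, which equals f(x).

F(x) = - \frac{108 x^{3} \log{\left(\frac{3 x^{2}}{2} + \frac{4}{3} \right)} - 72 x^{3} + 162 x^{2} \log{\left(\frac{3 x^{2}}{2} + \frac{4}{3} \right)} - 162 x^{2} - 243 x \log{\left(\frac{3 x^{2}}{2} + \frac{4}{3} \right)} + 678 x + 144 \log{\left(x^{2} + \frac{8}{9} \right)} - 452 \sqrt{2} \operatorname{atan}{\left(\frac{3 \sqrt{2} x}{4} \right)}}{324} + C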